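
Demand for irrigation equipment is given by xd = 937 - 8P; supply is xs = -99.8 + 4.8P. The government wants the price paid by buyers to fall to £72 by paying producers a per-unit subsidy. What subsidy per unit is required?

Required subsidy s = £24 per unit

At a buyer price of 72, quantity demanded is 937 − 8·72 = 361.
Sellers supply 361 only when they receive Ps with -99.8 + 4.8·Ps = 361, i.e. Ps = 96.
s = Ps − Pb = 96 − 72 = 24.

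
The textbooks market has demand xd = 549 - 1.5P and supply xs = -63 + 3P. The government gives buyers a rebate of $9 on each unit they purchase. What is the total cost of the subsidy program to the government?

Pre-subsidy: 549 - 1.5P = -63 + 3P gives P* = 136, x* = 345.
With the rebate, buyers effectively pay Pb = Ps − 9, where Ps is the price sellers receive.
Demand in terms of Ps becomes xd = 549 − 1.5(Ps − 9) = 562.5 - 1.5Ps. Setting this equal to supply: 562.5 - 1.5Ps = -63 + 3Ps, so Ps = 139.
Buyers pay Pb = 139 − 9 = 130; x' = -63 + 3·139 = 354.
Government outlay = subsidy × quantity = 9 × 354 = 3186.

Government cost = $3186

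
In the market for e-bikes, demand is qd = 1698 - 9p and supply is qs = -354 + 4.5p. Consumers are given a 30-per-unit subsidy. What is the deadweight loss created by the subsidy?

Deadweight loss = 1350

Pre-subsidy: 1698 - 9p = -354 + 4.5p gives p* = 152, q* = 330.
With the rebate, buyers effectively pay pb = ps − 30, where ps is the price sellers receive.
Demand in terms of ps becomes qd = 1698 − 9(ps − 30) = 1968 - 9ps. Setting this equal to supply: 1968 - 9ps = -354 + 4.5ps, so ps = 172.
Buyers pay pb = 172 − 30 = 142; q' = -354 + 4.5·172 = 420.
The subsidy expands output by 420 − 330 = 90 past the efficient level; on those units the gap between marginal cost and willingness to pay runs from 0 up to 30.
DWL = ½ × 30 × 90 = 1350.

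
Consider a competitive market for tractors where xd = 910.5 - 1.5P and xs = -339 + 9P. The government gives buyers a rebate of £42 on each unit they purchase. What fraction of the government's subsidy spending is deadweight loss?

DWL / government spending = 9/262

Pre-subsidy: 910.5 - 1.5P = -339 + 9P gives P* = 119, x* = 732.
With the rebate, buyers effectively pay Pb = Ps − 42, where Ps is the price sellers receive.
Demand in terms of Ps becomes xd = 910.5 − 1.5(Ps − 42) = 973.5 - 1.5Ps. Setting this equal to supply: 973.5 - 1.5Ps = -339 + 9Ps, so Ps = 125.
Buyers pay Pb = 125 − 42 = 83; x' = -339 + 9·125 = 786.
ΔCS = ½(732 + 786)(119 − 83) = 27324; ΔPS = ½(732 + 786)(125 − 119) = 4554.
Government spending = 42 × 786 = 33012.
DWL = ½ × 42 × (786 − 732) = 1134; fraction = 1134 / 33012 = 9/262.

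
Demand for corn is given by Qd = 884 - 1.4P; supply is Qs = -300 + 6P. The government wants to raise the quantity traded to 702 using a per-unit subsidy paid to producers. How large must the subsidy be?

At Q = 702, invert demand for the buyer price: Pb = (884 − 702)/1.4 = 130; invert supply for the seller price: Ps = (702 − (-300))/6 = 167.
The subsidy must fill the gap: s = Ps − Pb = 167 − 130 = 37.

Required subsidy s = 37 per unit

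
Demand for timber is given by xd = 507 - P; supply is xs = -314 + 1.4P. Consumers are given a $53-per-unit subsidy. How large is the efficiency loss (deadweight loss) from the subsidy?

Pre-subsidy: 507 - P = -314 + 1.4P gives P* = 4105/12, x* = 1979/12.
With the rebate, buyers effectively pay Pb = Ps − 53, where Ps is the price sellers receive.
Demand in terms of Ps becomes xd = 507 − 1(Ps − 53) = 560 - Ps. Setting this equal to supply: 560 - Ps = -314 + 1.4Ps, so Ps = 2185/6.
Buyers pay Pb = 2185/6 − 53 = 1867/6; x' = -314 + 1.4·(2185/6) = 1175/6.
The subsidy expands output by 1175/6 − 1979/12 = 371/12 past the efficient level; on those units the gap between marginal cost and willingness to pay runs from 0 up to 53.
DWL = ½ × 53 × 371/12 = 19663/24.

Deadweight loss = 19663/24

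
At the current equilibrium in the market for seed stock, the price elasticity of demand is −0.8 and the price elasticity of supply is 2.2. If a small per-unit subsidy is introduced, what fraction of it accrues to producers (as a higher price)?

For a small subsidy around the equilibrium, the benefit split depends on the relative slopes, which at a point are proportional to the elasticities.
Buyer share = εs/(εs + |εd|) = 2.2/(2.2 + 0.8) = 11/15; seller share = |εd|/(εs + |εd|) = 4/15.
So producers capture 4/15 of the subsidy.

Producer share = 4/15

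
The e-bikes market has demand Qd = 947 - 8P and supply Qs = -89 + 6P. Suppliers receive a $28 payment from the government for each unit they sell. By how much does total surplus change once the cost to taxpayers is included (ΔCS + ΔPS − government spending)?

Pre-subsidy: 947 - 8P = -89 + 6P gives P* = 74, Q* = 355.
With the subsidy, sellers receive Ps = Pb + 28 for each unit, where Pb is the price buyers pay.
Supply in terms of Pb becomes Qs = -89 + 6(Pb + 28) = 79 + 6Pb. Setting this equal to demand: 947 - 8Pb = 79 + 6Pb, so Pb = 62.
Sellers receive Ps = 62 + 28 = 90; Q' = 947 − 8·62 = 451.
ΔCS = ½(355 + 451)(74 − 62) = 4836; ΔPS = ½(355 + 451)(90 − 74) = 6448.
Government spending = 28 × 451 = 12628.
Net change = 4836 + 6448 − 12628 = -1344. The loss equals the DWL triangle ½·28·96.

Net change in total surplus = -$1344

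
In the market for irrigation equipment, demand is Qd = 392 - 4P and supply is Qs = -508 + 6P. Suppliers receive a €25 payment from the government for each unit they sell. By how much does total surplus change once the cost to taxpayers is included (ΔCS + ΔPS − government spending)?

Net change in total surplus = -€750

Pre-subsidy: 392 - 4P = -508 + 6P gives P* = 90, Q* = 32.
With the subsidy, sellers receive Ps = Pb + 25 for each unit, where Pb is the price buyers pay.
Supply in terms of Pb becomes Qs = -508 + 6(Pb + 25) = -358 + 6Pb. Setting this equal to demand: 392 - 4Pb = -358 + 6Pb, so Pb = 75.
Sellers receive Ps = 75 + 25 = 100; Q' = 392 − 4·75 = 92.
ΔCS = ½(32 + 92)(90 − 75) = 930; ΔPS = ½(32 + 92)(100 − 90) = 620.
Government spending = 25 × 92 = 2300.
Net change = 930 + 620 − 2300 = -750. The loss equals the DWL triangle ½·25·60.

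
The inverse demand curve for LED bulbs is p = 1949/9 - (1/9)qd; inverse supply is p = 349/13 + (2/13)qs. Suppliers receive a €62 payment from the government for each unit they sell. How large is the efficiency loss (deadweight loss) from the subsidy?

Deadweight loss = €7254

Pre-subsidy: 1949/9 - (1/9)q = 349/13 + (2/13)q gives q* = 716 and p* = 137.
With the subsidy, sellers receive ps = pb + 62 for each unit, where pb is the price buyers pay.
On the curves, pb = 1949/9 - (1/9)q and ps = 349/13 + (2/13)q; the wedge ps − pb = 62 gives 349/13 + (2/13)q − (1949/9 - (1/9)q) = 62, so q' = 950.
Then pb = 1949/9 − (1/9)·950 = 111 and ps = 349/13 + (2/13)·950 = 173.
The subsidy expands output by 950 − 716 = 234 past the efficient level; on those units the gap between marginal cost and willingness to pay runs from 0 up to 62.
DWL = ½ × 62 × 234 = 7254.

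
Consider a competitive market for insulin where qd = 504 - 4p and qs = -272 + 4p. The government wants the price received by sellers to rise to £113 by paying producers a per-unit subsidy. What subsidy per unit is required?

Required subsidy s = £32 per unit

At a seller price of 113, quantity supplied is -272 + 4·113 = 180.
Buyers absorb 180 only when they pay pb with 504 − 4·pb = 180, i.e. pb = 81.
s = ps − pb = 113 − 81 = 32.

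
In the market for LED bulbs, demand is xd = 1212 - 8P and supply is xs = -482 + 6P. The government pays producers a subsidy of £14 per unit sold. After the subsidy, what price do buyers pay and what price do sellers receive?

Pre-subsidy: 1212 - 8P = -482 + 6P gives P* = 121, x* = 244.
With the subsidy, sellers receive Ps = Pb + 14 for each unit, where Pb is the price buyers pay.
Supply in terms of Pb becomes xs = -482 + 6(Pb + 14) = -398 + 6Pb. Setting this equal to demand: 1212 - 8Pb = -398 + 6Pb, so Pb = 115.
Sellers receive Ps = 115 + 14 = 129; x' = 1212 − 8·115 = 292.

Buyers pay £115; sellers receive £129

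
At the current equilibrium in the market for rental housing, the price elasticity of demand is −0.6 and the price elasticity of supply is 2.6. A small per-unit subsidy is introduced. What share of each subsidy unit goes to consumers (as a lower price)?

Consumer share = 0.8125

For a small subsidy around the equilibrium, the benefit split depends on the relative slopes, which at a point are proportional to the elasticities.
Buyer share = εs/(εs + |εd|) = 2.6/(2.6 + 0.6) = 0.8125; seller share = |εd|/(εs + |εd|) = 0.1875.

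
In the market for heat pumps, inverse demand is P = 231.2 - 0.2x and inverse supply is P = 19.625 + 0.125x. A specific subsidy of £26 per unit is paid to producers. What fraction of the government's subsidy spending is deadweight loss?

DWL / government spending = 40/731

Pre-subsidy: 231.2 - 0.2x = 19.625 + 0.125x gives x* = 651 and P* = 101.
With the subsidy, sellers receive Ps = Pb + 26 for each unit, where Pb is the price buyers pay.
On the curves, Pb = 231.2 - 0.2x and Ps = 19.625 + 0.125x; the wedge Ps − Pb = 26 gives 19.625 + 0.125x − (231.2 - 0.2x) = 26, so x' = 731.
Then Pb = 231.2 − 0.2·731 = 85 and Ps = 19.625 + 0.125·731 = 111.
ΔCS = ½(651 + 731)(101 − 85) = 11056; ΔPS = ½(651 + 731)(111 − 101) = 6910.
Government spending = 26 × 731 = 19006.
DWL = ½ × 26 × (731 − 651) = 1040; fraction = 1040 / 19006 = 40/731.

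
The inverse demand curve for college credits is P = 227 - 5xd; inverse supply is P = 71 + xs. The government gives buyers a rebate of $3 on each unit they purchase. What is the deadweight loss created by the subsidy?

Deadweight loss = $0.75

Pre-subsidy: 227 - 5x = 71 + x gives x* = 26 and P* = 97.
With the rebate, buyers effectively pay Pb = Ps − 3, where Ps is the price sellers receive.
On the curves, Pb = 227 - 5x and Ps = 71 + x; the wedge Ps − Pb = 3 gives 71 + x − (227 - 5x) = 3, so x' = 26.5.
Then Pb = 227 − 5·26.5 = 94.5 and Ps = 71 + 1·26.5 = 97.5.
The subsidy expands output by 26.5 − 26 = 0.5 past the efficient level; on those units the gap between marginal cost and willingness to pay runs from 0 up to 3.
DWL = ½ × 3 × 0.5 = 0.75.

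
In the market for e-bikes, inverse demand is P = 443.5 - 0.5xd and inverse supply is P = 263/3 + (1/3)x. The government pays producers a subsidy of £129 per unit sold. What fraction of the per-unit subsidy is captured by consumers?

Pre-subsidy: 443.5 - 0.5x = 263/3 + (1/3)x gives x* = 427 and P* = 230.
With the subsidy, sellers receive Ps = Pb + 129 for each unit, where Pb is the price buyers pay.
On the curves, Pb = 443.5 - 0.5x and Ps = 263/3 + (1/3)x; the wedge Ps − Pb = 129 gives 263/3 + (1/3)x − (443.5 - 0.5x) = 129, so x' = 581.8.
Then Pb = 443.5 − 0.5·581.8 = 152.6 and Ps = 263/3 + (1/3)·581.8 = 281.6.
Buyers' price falls by P* − Pb = 230 − 152.6 = 77.4; sellers' price rises by Ps − P* = 281.6 − 230 = 51.6.
So consumers capture 77.4/129 = 0.6 of each unit of subsidy.

Consumer share = 0.6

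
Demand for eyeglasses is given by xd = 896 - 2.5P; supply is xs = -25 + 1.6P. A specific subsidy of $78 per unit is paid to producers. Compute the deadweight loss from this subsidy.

Deadweight loss = 121680/41

Pre-subsidy: 896 - 2.5P = -25 + 1.6P gives P* = 9210/41, x* = 13711/41.
With the subsidy, sellers receive Ps = Pb + 78 for each unit, where Pb is the price buyers pay.
Supply in terms of Pb becomes xs = -25 + 1.6(Pb + 78) = 99.8 + 1.6Pb. Setting this equal to demand: 896 - 2.5Pb = 99.8 + 1.6Pb, so Pb = 7962/41.
Sellers receive Ps = 7962/41 + 78 = 11160/41; x' = 896 − 2.5·(7962/41) = 16831/41.
The subsidy expands output by 16831/41 − 13711/41 = 3120/41 past the efficient level; on those units the gap between marginal cost and willingness to pay runs from 0 up to 78.
DWL = ½ × 78 × 3120/41 = 121680/41.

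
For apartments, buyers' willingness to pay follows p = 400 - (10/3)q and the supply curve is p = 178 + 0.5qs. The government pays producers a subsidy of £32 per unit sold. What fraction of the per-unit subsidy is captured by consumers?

Pre-subsidy: 400 - (10/3)q = 178 + 0.5q gives q* = 1332/23 and p* = 4760/23.
With the subsidy, sellers receive ps = pb + 32 for each unit, where pb is the price buyers pay.
On the curves, pb = 400 - (10/3)q and ps = 178 + 0.5q; the wedge ps − pb = 32 gives 178 + 0.5q − (400 - (10/3)q) = 32, so q' = 1524/23.
Then pb = 400 − (10/3)·(1524/23) = 4120/23 and ps = 178 + 0.5·(1524/23) = 4856/23.
Buyers' price falls by p* − pb = 4760/23 − 4120/23 = 640/23; sellers' price rises by ps − p* = 4856/23 − 4760/23 = 96/23.
So consumers capture (640/23)/32 = 20/23 of each unit of subsidy.

Consumer share = 20/23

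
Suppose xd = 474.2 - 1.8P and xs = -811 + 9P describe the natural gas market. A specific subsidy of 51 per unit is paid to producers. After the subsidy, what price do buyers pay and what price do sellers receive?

Pre-subsidy: 474.2 - 1.8P = -811 + 9P gives P* = 119, x* = 260.
With the subsidy, sellers receive Ps = Pb + 51 for each unit, where Pb is the price buyers pay.
Supply in terms of Pb becomes xs = -811 + 9(Pb + 51) = -352 + 9Pb. Setting this equal to demand: 474.2 - 1.8Pb = -352 + 9Pb, so Pb = 76.5.
Sellers receive Ps = 76.5 + 51 = 127.5; x' = 474.2 − 1.8·76.5 = 336.5.

Buyers pay 76.5; sellers receive 127.5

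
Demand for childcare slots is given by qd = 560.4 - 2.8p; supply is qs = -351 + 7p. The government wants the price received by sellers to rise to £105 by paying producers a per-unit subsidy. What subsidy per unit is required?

Required subsidy s = £42 per unit

At a seller price of 105, quantity supplied is -351 + 7·105 = 384.
Buyers absorb 384 only when they pay pb with 560.4 − 2.8·pb = 384, i.e. pb = 63.
s = ps − pb = 105 − 63 = 42.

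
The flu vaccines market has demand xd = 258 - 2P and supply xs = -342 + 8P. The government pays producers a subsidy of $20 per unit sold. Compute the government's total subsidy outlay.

Government cost = $3400

Pre-subsidy: 258 - 2P = -342 + 8P gives P* = 60, x* = 138.
With the subsidy, sellers receive Ps = Pb + 20 for each unit, where Pb is the price buyers pay.
Supply in terms of Pb becomes xs = -342 + 8(Pb + 20) = -182 + 8Pb. Setting this equal to demand: 258 - 2Pb = -182 + 8Pb, so Pb = 44.
Sellers receive Ps = 44 + 20 = 64; x' = 258 − 2·44 = 170.
Government outlay = subsidy × quantity = 20 × 170 = 3400.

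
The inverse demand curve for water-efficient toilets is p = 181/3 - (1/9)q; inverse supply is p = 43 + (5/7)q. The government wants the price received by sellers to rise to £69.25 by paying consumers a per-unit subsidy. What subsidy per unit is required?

At a seller price of 69.25, quantity supplied is -60.2 + 1.4·69.25 = 36.75.
Buyers absorb 36.75 only when they pay pb = 181/3 − (1/9)·36.75 = 56.25.
s = ps − pb = 69.25 − 56.25 = 13.

Required subsidy s = £13 per unit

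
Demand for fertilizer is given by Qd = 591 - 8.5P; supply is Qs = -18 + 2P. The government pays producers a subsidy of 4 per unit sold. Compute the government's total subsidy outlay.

Government cost = 8776/21

Pre-subsidy: 591 - 8.5P = -18 + 2P gives P* = 58, Q* = 98.
With the subsidy, sellers receive Ps = Pb + 4 for each unit, where Pb is the price buyers pay.
Supply in terms of Pb becomes Qs = -18 + 2(Pb + 4) = -10 + 2Pb. Setting this equal to demand: 591 - 8.5Pb = -10 + 2Pb, so Pb = 1202/21.
Sellers receive Ps = 1202/21 + 4 = 1286/21; Q' = 591 − 8.5·(1202/21) = 2194/21.
Government outlay = subsidy × quantity = 4 × 2194/21 = 8776/21.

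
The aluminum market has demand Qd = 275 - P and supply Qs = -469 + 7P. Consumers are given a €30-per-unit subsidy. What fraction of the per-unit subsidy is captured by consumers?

Consumer share = 0.875

Pre-subsidy: 275 - P = -469 + 7P gives P* = 93, Q* = 182.
With the rebate, buyers effectively pay Pb = Ps − 30, where Ps is the price sellers receive.
Demand in terms of Ps becomes Qd = 275 − 1(Ps − 30) = 305 - Ps. Setting this equal to supply: 305 - Ps = -469 + 7Ps, so Ps = 96.75.
Buyers pay Pb = 96.75 − 30 = 66.75; Q' = -469 + 7·96.75 = 208.25.
Buyers' price falls by P* − Pb = 93 − 66.75 = 26.25; sellers' price rises by Ps − P* = 96.75 − 93 = 3.75.
So consumers capture 26.25/30 = 0.875 of each unit of subsidy.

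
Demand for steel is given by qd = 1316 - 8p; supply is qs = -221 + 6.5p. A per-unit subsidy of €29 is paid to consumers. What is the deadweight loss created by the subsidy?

Deadweight loss = €1508

Pre-subsidy: 1316 - 8p = -221 + 6.5p gives p* = 106, q* = 468.
With the rebate, buyers effectively pay pb = ps − 29, where ps is the price sellers receive.
Demand in terms of ps becomes qd = 1316 − 8(ps − 29) = 1548 - 8ps. Setting this equal to supply: 1548 - 8ps = -221 + 6.5ps, so ps = 122.
Buyers pay pb = 122 − 29 = 93; q' = -221 + 6.5·122 = 572.
The subsidy expands output by 572 − 468 = 104 past the efficient level; on those units the gap between marginal cost and willingness to pay runs from 0 up to 29.
DWL = ½ × 29 × 104 = 1508.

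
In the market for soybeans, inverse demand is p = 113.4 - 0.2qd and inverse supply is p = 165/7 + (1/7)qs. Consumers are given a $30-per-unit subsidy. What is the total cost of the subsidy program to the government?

Pre-subsidy: 113.4 - 0.2q = 165/7 + (1/7)q gives q* = 262 and p* = 61.
With the rebate, buyers effectively pay pb = ps − 30, where ps is the price sellers receive.
On the curves, pb = 113.4 - 0.2q and ps = 165/7 + (1/7)q; the wedge ps − pb = 30 gives 165/7 + (1/7)q − (113.4 - 0.2q) = 30, so q' = 349.5.
Then pb = 113.4 − 0.2·349.5 = 43.5 and ps = 165/7 + (1/7)·349.5 = 73.5.
Government outlay = subsidy × quantity = 30 × 349.5 = 10485.

Government cost = $10485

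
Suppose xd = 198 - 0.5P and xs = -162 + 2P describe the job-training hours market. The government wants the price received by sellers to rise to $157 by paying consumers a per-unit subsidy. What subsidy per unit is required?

At a seller price of 157, quantity supplied is -162 + 2·157 = 152.
Buyers absorb 152 only when they pay Pb with 198 − 0.5·Pb = 152, i.e. Pb = 92.
s = Ps − Pb = 157 − 92 = 65.

Required subsidy s = $65 per unit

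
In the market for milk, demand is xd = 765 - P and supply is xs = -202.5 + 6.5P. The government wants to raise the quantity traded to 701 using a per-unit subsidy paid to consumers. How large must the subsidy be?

At x = 701, invert demand for the buyer price: Pb = (765 − 701)/1 = 64; invert supply for the seller price: Ps = (701 − (-202.5))/6.5 = 139.
The subsidy must fill the gap: s = Ps − Pb = 139 − 64 = 75.

Required subsidy s = 75 per unit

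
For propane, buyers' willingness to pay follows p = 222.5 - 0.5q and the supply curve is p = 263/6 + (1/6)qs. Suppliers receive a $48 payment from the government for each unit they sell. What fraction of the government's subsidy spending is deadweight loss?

DWL / government spending = 9/85

Pre-subsidy: 222.5 - 0.5q = 263/6 + (1/6)q gives q* = 268 and p* = 88.5.
With the subsidy, sellers receive ps = pb + 48 for each unit, where pb is the price buyers pay.
On the curves, pb = 222.5 - 0.5q and ps = 263/6 + (1/6)q; the wedge ps − pb = 48 gives 263/6 + (1/6)q − (222.5 - 0.5q) = 48, so q' = 340.
Then pb = 222.5 − 0.5·340 = 52.5 and ps = 263/6 + (1/6)·340 = 100.5.
ΔCS = ½(268 + 340)(88.5 − 52.5) = 10944; ΔPS = ½(268 + 340)(100.5 − 88.5) = 3648.
Government spending = 48 × 340 = 16320.
DWL = ½ × 48 × (340 − 268) = 1728; fraction = 1728 / 16320 = 9/85.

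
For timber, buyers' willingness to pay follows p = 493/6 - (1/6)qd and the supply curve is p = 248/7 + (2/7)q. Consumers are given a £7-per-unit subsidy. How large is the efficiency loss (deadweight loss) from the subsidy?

Pre-subsidy: 493/6 - (1/6)q = 248/7 + (2/7)q gives q* = 1963/19 and p* = 1234/19.
With the rebate, buyers effectively pay pb = ps − 7, where ps is the price sellers receive.
On the curves, pb = 493/6 - (1/6)q and ps = 248/7 + (2/7)q; the wedge ps − pb = 7 gives 248/7 + (2/7)q − (493/6 - (1/6)q) = 7, so q' = 2257/19.
Then pb = 493/6 − (1/6)·(2257/19) = 1185/19 and ps = 248/7 + (2/7)·(2257/19) = 1318/19.
The subsidy expands output by 2257/19 − 1963/19 = 294/19 past the efficient level; on those units the gap between marginal cost and willingness to pay runs from 0 up to 7.
DWL = ½ × 7 × 294/19 = 1029/19.

Deadweight loss = 1029/19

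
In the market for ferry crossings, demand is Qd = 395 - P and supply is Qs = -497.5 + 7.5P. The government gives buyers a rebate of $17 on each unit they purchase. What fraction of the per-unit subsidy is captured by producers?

Pre-subsidy: 395 - P = -497.5 + 7.5P gives P* = 105, Q* = 290.
With the rebate, buyers effectively pay Pb = Ps − 17, where Ps is the price sellers receive.
Demand in terms of Ps becomes Qd = 395 − 1(Ps − 17) = 412 - Ps. Setting this equal to supply: 412 - Ps = -497.5 + 7.5Ps, so Ps = 107.
Buyers pay Pb = 107 − 17 = 90; Q' = -497.5 + 7.5·107 = 305.
Buyers' price falls by P* − Pb = 105 − 90 = 15; sellers' price rises by Ps − P* = 107 − 105 = 2.
So producers capture 2/17 = 2/17 of each unit of subsidy.

Producer share = 2/17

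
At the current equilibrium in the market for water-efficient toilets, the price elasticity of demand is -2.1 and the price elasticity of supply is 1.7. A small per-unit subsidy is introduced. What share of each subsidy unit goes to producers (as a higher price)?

Producer share = 21/38

For a small subsidy around the equilibrium, the benefit split depends on the relative slopes, which at a point are proportional to the elasticities.
Buyer share = εs/(εs + |εd|) = 1.7/(1.7 + 2.1) = 17/38; seller share = |εd|/(εs + |εd|) = 21/38.
So producers capture 21/38 of the subsidy.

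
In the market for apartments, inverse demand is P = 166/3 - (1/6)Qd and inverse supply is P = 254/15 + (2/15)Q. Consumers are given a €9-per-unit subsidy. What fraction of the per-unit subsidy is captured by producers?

Pre-subsidy: 166/3 - (1/6)Q = 254/15 + (2/15)Q gives Q* = 128 and P* = 34.
With the rebate, buyers effectively pay Pb = Ps − 9, where Ps is the price sellers receive.
On the curves, Pb = 166/3 - (1/6)Q and Ps = 254/15 + (2/15)Q; the wedge Ps − Pb = 9 gives 254/15 + (2/15)Q − (166/3 - (1/6)Q) = 9, so Q' = 158.
Then Pb = 166/3 − (1/6)·158 = 29 and Ps = 254/15 + (2/15)·158 = 38.
Buyers' price falls by P* − Pb = 34 − 29 = 5; sellers' price rises by Ps − P* = 38 − 34 = 4.
So producers capture 4/9 = 4/9 of each unit of subsidy.

Producer share = 4/9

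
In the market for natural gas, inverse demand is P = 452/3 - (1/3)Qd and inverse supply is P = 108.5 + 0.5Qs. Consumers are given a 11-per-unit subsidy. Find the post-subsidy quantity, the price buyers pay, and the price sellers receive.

Pre-subsidy: 452/3 - (1/3)Q = 108.5 + 0.5Q gives Q* = 50.6 and P* = 133.8.
With the rebate, buyers effectively pay Pb = Ps − 11, where Ps is the price sellers receive.
On the curves, Pb = 452/3 - (1/3)Q and Ps = 108.5 + 0.5Q; the wedge Ps − Pb = 11 gives 108.5 + 0.5Q − (452/3 - (1/3)Q) = 11, so Q' = 63.8.
Then Pb = 452/3 − (1/3)·63.8 = 129.4 and Ps = 108.5 + 0.5·63.8 = 140.4.

Q' = 63.8; buyers pay 129.4; sellers receive 140.4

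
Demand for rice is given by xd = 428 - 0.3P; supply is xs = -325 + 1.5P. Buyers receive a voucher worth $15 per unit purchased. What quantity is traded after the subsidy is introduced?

x' = 306.25

Pre-subsidy: 428 - 0.3P = -325 + 1.5P gives P* = 1255/3, x* = 302.5.
With the rebate, buyers effectively pay Pb = Ps − 15, where Ps is the price sellers receive.
Demand in terms of Ps becomes xd = 428 − 0.3(Ps − 15) = 432.5 - 0.3Ps. Setting this equal to supply: 432.5 - 0.3Ps = -325 + 1.5Ps, so Ps = 2525/6.
Buyers pay Pb = 2525/6 − 15 = 2435/6; x' = -325 + 1.5·(2525/6) = 306.25.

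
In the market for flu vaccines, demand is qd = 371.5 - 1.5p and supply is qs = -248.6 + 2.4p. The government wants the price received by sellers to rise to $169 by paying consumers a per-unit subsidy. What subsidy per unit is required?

Required subsidy s = $26 per unit

At a seller price of 169, quantity supplied is -248.6 + 2.4·169 = 157.
Buyers absorb 157 only when they pay pb with 371.5 − 1.5·pb = 157, i.e. pb = 143.
s = ps − pb = 169 − 143 = 26.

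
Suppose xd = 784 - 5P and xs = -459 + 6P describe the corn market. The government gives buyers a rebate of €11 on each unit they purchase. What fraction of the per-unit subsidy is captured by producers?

Producer share = 5/11

Pre-subsidy: 784 - 5P = -459 + 6P gives P* = 113, x* = 219.
With the rebate, buyers effectively pay Pb = Ps − 11, where Ps is the price sellers receive.
Demand in terms of Ps becomes xd = 784 − 5(Ps − 11) = 839 - 5Ps. Setting this equal to supply: 839 - 5Ps = -459 + 6Ps, so Ps = 118.
Buyers pay Pb = 118 − 11 = 107; x' = -459 + 6·118 = 249.
Buyers' price falls by P* − Pb = 113 − 107 = 6; sellers' price rises by Ps − P* = 118 − 113 = 5.
So producers capture 5/11 = 5/11 of each unit of subsidy.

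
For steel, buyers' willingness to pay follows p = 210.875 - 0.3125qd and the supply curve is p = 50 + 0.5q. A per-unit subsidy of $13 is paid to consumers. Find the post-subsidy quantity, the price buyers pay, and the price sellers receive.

Pre-subsidy: 210.875 - 0.3125q = 50 + 0.5q gives q* = 198 and p* = 149.
With the rebate, buyers effectively pay pb = ps − 13, where ps is the price sellers receive.
On the curves, pb = 210.875 - 0.3125q and ps = 50 + 0.5q; the wedge ps − pb = 13 gives 50 + 0.5q − (210.875 - 0.3125q) = 13, so q' = 214.
Then pb = 210.875 − 0.3125·214 = 144 and ps = 50 + 0.5·214 = 157.

q' = 214; buyers pay $144; sellers receive $157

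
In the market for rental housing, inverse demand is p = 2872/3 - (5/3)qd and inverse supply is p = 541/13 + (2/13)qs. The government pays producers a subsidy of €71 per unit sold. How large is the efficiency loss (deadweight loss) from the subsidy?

Deadweight loss = €1384.5

Pre-subsidy: 2872/3 - (5/3)q = 541/13 + (2/13)q gives q* = 503 and p* = 119.
With the subsidy, sellers receive ps = pb + 71 for each unit, where pb is the price buyers pay.
On the curves, pb = 2872/3 - (5/3)q and ps = 541/13 + (2/13)q; the wedge ps − pb = 71 gives 541/13 + (2/13)q − (2872/3 - (5/3)q) = 71, so q' = 542.
Then pb = 2872/3 − (5/3)·542 = 54 and ps = 541/13 + (2/13)·542 = 125.
The subsidy expands output by 542 − 503 = 39 past the efficient level; on those units the gap between marginal cost and willingness to pay runs from 0 up to 71.
DWL = ½ × 71 × 39 = 1384.5.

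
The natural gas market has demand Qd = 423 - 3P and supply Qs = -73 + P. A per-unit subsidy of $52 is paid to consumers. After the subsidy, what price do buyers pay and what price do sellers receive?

Buyers pay $111; sellers receive $163

Pre-subsidy: 423 - 3P = -73 + P gives P* = 124, Q* = 51.
With the rebate, buyers effectively pay Pb = Ps − 52, where Ps is the price sellers receive.
Demand in terms of Ps becomes Qd = 423 − 3(Ps − 52) = 579 - 3Ps. Setting this equal to supply: 579 - 3Ps = -73 + Ps, so Ps = 163.
Buyers pay Pb = 163 − 52 = 111; Q' = -73 + 1·163 = 90.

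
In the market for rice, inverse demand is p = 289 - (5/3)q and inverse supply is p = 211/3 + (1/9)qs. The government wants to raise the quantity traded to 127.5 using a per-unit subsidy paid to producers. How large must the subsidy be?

At q = 127.5, from the demand curve buyers pay pb = 289 − (5/3)·127.5 = 76.5; from the supply curve sellers need ps = 211/3 + (1/9)·127.5 = 84.5.
The subsidy must fill the gap: s = ps − pb = 84.5 − 76.5 = 8.

Required subsidy s = 8 per unit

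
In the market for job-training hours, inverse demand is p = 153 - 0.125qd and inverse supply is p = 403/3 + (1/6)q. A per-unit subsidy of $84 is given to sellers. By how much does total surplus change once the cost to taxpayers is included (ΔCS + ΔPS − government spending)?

Pre-subsidy: 153 - 0.125q = 403/3 + (1/6)q gives q* = 64 and p* = 145.
With the subsidy, sellers receive ps = pb + 84 for each unit, where pb is the price buyers pay.
On the curves, pb = 153 - 0.125q and ps = 403/3 + (1/6)q; the wedge ps − pb = 84 gives 403/3 + (1/6)q − (153 - 0.125q) = 84, so q' = 352.
Then pb = 153 − 0.125·352 = 109 and ps = 403/3 + (1/6)·352 = 193.
ΔCS = ½(64 + 352)(145 − 109) = 7488; ΔPS = ½(64 + 352)(193 − 145) = 9984.
Government spending = 84 × 352 = 29568.
Net change = 7488 + 9984 − 29568 = -12096. The loss equals the DWL triangle ½·84·288.

Net change in total surplus = -$12096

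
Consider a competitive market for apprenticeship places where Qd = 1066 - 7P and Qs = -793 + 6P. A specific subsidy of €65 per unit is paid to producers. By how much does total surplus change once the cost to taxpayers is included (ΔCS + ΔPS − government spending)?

Pre-subsidy: 1066 - 7P = -793 + 6P gives P* = 143, Q* = 65.
With the subsidy, sellers receive Ps = Pb + 65 for each unit, where Pb is the price buyers pay.
Supply in terms of Pb becomes Qs = -793 + 6(Pb + 65) = -403 + 6Pb. Setting this equal to demand: 1066 - 7Pb = -403 + 6Pb, so Pb = 113.
Sellers receive Ps = 113 + 65 = 178; Q' = 1066 − 7·113 = 275.
ΔCS = ½(65 + 275)(143 − 113) = 5100; ΔPS = ½(65 + 275)(178 − 143) = 5950.
Government spending = 65 × 275 = 17875.
Net change = 5100 + 5950 − 17875 = -6825. The loss equals the DWL triangle ½·65·210.

Net change in total surplus = -€6825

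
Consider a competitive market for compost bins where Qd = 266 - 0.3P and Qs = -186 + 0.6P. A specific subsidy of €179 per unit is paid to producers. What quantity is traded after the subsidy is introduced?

Pre-subsidy: 266 - 0.3P = -186 + 0.6P gives P* = 4520/9, Q* = 346/3.
With the subsidy, sellers receive Ps = Pb + 179 for each unit, where Pb is the price buyers pay.
Supply in terms of Pb becomes Qs = -186 + 0.6(Pb + 179) = -78.6 + 0.6Pb. Setting this equal to demand: 266 - 0.3Pb = -78.6 + 0.6Pb, so Pb = 3446/9.
Sellers receive Ps = 3446/9 + 179 = 5057/9; Q' = 266 − 0.3·(3446/9) = 2267/15.

Q' = 2267/15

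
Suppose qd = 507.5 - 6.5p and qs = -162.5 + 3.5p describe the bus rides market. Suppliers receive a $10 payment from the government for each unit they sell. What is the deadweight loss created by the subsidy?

Deadweight loss = $113.75

Pre-subsidy: 507.5 - 6.5p = -162.5 + 3.5p gives p* = 67, q* = 72.
With the subsidy, sellers receive ps = pb + 10 for each unit, where pb is the price buyers pay.
Supply in terms of pb becomes qs = -162.5 + 3.5(pb + 10) = -127.5 + 3.5pb. Setting this equal to demand: 507.5 - 6.5pb = -127.5 + 3.5pb, so pb = 63.5.
Sellers receive ps = 63.5 + 10 = 73.5; q' = 507.5 − 6.5·63.5 = 94.75.
The subsidy expands output by 94.75 − 72 = 22.75 past the efficient level; on those units the gap between marginal cost and willingness to pay runs from 0 up to 10.
DWL = ½ × 10 × 22.75 = 113.75.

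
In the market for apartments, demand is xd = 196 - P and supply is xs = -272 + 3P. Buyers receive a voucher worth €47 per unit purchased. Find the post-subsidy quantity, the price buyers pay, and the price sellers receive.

Pre-subsidy: 196 - P = -272 + 3P gives P* = 117, x* = 79.
With the rebate, buyers effectively pay Pb = Ps − 47, where Ps is the price sellers receive.
Demand in terms of Ps becomes xd = 196 − 1(Ps − 47) = 243 - Ps. Setting this equal to supply: 243 - Ps = -272 + 3Ps, so Ps = 128.75.
Buyers pay Pb = 128.75 − 47 = 81.75; x' = -272 + 3·128.75 = 114.25.

x' = 114.25; buyers pay €81.75; sellers receive €128.75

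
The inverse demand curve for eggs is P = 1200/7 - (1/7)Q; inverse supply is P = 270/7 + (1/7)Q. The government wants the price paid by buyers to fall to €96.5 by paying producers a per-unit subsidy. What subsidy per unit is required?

Required subsidy s = €17 per unit

At a buyer price of 96.5, quantity demanded is 1200 − 7·96.5 = 524.5.
Sellers supply 524.5 only when they receive Ps = 270/7 + (1/7)·524.5 = 113.5.
s = Ps − Pb = 113.5 − 96.5 = 17.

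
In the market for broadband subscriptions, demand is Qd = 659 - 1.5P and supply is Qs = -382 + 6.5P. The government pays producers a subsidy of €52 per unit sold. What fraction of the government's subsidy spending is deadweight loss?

DWL / government spending = 507/8435

Pre-subsidy: 659 - 1.5P = -382 + 6.5P gives P* = 130.125, Q* = 463.8125.
With the subsidy, sellers receive Ps = Pb + 52 for each unit, where Pb is the price buyers pay.
Supply in terms of Pb becomes Qs = -382 + 6.5(Pb + 52) = -44 + 6.5Pb. Setting this equal to demand: 659 - 1.5Pb = -44 + 6.5Pb, so Pb = 87.875.
Sellers receive Ps = 87.875 + 52 = 139.875; Q' = 659 − 1.5·87.875 = 527.1875.
ΔCS = ½(463.8125 + 527.1875)(130.125 − 87.875) = 20934.875; ΔPS = ½(463.8125 + 527.1875)(139.875 − 130.125) = 4831.125.
Government spending = 52 × 527.1875 = 27413.75.
DWL = ½ × 52 × (527.1875 − 463.8125) = 1647.75; fraction = 1647.75 / 27413.75 = 507/8435.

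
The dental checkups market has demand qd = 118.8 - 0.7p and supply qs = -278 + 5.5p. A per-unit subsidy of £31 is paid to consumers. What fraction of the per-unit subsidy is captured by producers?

Producer share = 7/62

Pre-subsidy: 118.8 - 0.7p = -278 + 5.5p gives p* = 64, q* = 74.
With the rebate, buyers effectively pay pb = ps − 31, where ps is the price sellers receive.
Demand in terms of ps becomes qd = 118.8 − 0.7(ps − 31) = 140.5 - 0.7ps. Setting this equal to supply: 140.5 - 0.7ps = -278 + 5.5ps, so ps = 67.5.
Buyers pay pb = 67.5 − 31 = 36.5; q' = -278 + 5.5·67.5 = 93.25.
Buyers' price falls by p* − pb = 64 − 36.5 = 27.5; sellers' price rises by ps − p* = 67.5 − 64 = 3.5.
So producers capture 3.5/31 = 7/62 of each unit of subsidy.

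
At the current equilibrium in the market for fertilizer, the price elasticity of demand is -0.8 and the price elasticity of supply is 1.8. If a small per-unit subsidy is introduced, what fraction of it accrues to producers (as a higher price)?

Producer share = 4/13

For a small subsidy around the equilibrium, the benefit split depends on the relative slopes, which at a point are proportional to the elasticities.
Buyer share = εs/(εs + |εd|) = 1.8/(1.8 + 0.8) = 9/13; seller share = |εd|/(εs + |εd|) = 4/13.
So producers capture 4/13 of the subsidy.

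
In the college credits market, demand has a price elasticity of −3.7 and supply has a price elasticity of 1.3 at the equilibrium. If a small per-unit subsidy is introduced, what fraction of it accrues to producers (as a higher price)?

For a small subsidy around the equilibrium, the benefit split depends on the relative slopes, which at a point are proportional to the elasticities.
Buyer share = εs/(εs + |εd|) = 1.3/(1.3 + 3.7) = 0.26; seller share = |εd|/(εs + |εd|) = 0.74.
So producers capture 0.74 of the subsidy.

Producer share = 0.74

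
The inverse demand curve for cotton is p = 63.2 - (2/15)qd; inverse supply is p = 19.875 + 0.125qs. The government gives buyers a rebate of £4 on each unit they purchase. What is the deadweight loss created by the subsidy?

Deadweight loss = 960/31

Pre-subsidy: 63.2 - (2/15)q = 19.875 + 0.125q gives q* = 5199/31 and p* = 1266/31.
With the rebate, buyers effectively pay pb = ps − 4, where ps is the price sellers receive.
On the curves, pb = 63.2 - (2/15)q and ps = 19.875 + 0.125q; the wedge ps − pb = 4 gives 19.875 + 0.125q − (63.2 - (2/15)q) = 4, so q' = 5679/31.
Then pb = 63.2 − (2/15)·(5679/31) = 1202/31 and ps = 19.875 + 0.125·(5679/31) = 1326/31.
The subsidy expands output by 5679/31 − 5199/31 = 480/31 past the efficient level; on those units the gap between marginal cost and willingness to pay runs from 0 up to 4.
DWL = ½ × 4 × 480/31 = 960/31.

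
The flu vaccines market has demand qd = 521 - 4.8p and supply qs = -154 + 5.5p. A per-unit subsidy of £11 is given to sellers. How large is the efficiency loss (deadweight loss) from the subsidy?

Pre-subsidy: 521 - 4.8p = -154 + 5.5p gives p* = 6750/103, q* = 21263/103.
With the subsidy, sellers receive ps = pb + 11 for each unit, where pb is the price buyers pay.
Supply in terms of pb becomes qs = -154 + 5.5(pb + 11) = -93.5 + 5.5pb. Setting this equal to demand: 521 - 4.8pb = -93.5 + 5.5pb, so pb = 6145/103.
Sellers receive ps = 6145/103 + 11 = 7278/103; q' = 521 − 4.8·(6145/103) = 24167/103.
The subsidy expands output by 24167/103 − 21263/103 = 2904/103 past the efficient level; on those units the gap between marginal cost and willingness to pay runs from 0 up to 11.
DWL = ½ × 11 × 2904/103 = 15972/103.

Deadweight loss = 15972/103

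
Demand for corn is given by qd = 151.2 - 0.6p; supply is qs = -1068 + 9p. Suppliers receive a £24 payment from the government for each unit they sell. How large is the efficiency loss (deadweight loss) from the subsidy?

Deadweight loss = £162

Pre-subsidy: 151.2 - 0.6p = -1068 + 9p gives p* = 127, q* = 75.
With the subsidy, sellers receive ps = pb + 24 for each unit, where pb is the price buyers pay.
Supply in terms of pb becomes qs = -1068 + 9(pb + 24) = -852 + 9pb. Setting this equal to demand: 151.2 - 0.6pb = -852 + 9pb, so pb = 104.5.
Sellers receive ps = 104.5 + 24 = 128.5; q' = 151.2 − 0.6·104.5 = 88.5.
The subsidy expands output by 88.5 − 75 = 13.5 past the efficient level; on those units the gap between marginal cost and willingness to pay runs from 0 up to 24.
DWL = ½ × 24 × 13.5 = 162.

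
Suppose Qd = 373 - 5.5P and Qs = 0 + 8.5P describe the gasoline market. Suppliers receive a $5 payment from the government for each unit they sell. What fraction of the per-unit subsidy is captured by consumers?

Pre-subsidy: 373 - 5.5P = 0 + 8.5P gives P* = 373/14, Q* = 6341/28.
With the subsidy, sellers receive Ps = Pb + 5 for each unit, where Pb is the price buyers pay.
Supply in terms of Pb becomes Qs = 0 + 8.5(Pb + 5) = 42.5 + 8.5Pb. Setting this equal to demand: 373 - 5.5Pb = 42.5 + 8.5Pb, so Pb = 661/28.
Sellers receive Ps = 661/28 + 5 = 801/28; Q' = 373 − 5.5·(661/28) = 13617/56.
Buyers' price falls by P* − Pb = 373/14 − 661/28 = 85/28; sellers' price rises by Ps − P* = 801/28 − 373/14 = 55/28.
So consumers capture (85/28)/5 = 17/28 of each unit of subsidy.

Consumer share = 17/28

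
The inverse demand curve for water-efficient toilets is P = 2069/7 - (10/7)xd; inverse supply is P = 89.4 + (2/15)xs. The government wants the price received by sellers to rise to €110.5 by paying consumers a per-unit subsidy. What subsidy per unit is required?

Required subsidy s = €41 per unit

At a seller price of 110.5, quantity supplied is -670.5 + 7.5·110.5 = 158.25.
Buyers absorb 158.25 only when they pay Pb = 2069/7 − (10/7)·158.25 = 69.5.
s = Ps − Pb = 110.5 − 69.5 = 41.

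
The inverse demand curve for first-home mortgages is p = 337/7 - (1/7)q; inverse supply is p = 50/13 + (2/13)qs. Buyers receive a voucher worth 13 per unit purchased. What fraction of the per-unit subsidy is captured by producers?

Pre-subsidy: 337/7 - (1/7)q = 50/13 + (2/13)q gives q* = 4031/27 and p* = 724/27.
With the rebate, buyers effectively pay pb = ps − 13, where ps is the price sellers receive.
On the curves, pb = 337/7 - (1/7)q and ps = 50/13 + (2/13)q; the wedge ps − pb = 13 gives 50/13 + (2/13)q − (337/7 - (1/7)q) = 13, so q' = 1738/9.
Then pb = 337/7 − (1/7)·(1738/9) = 185/9 and ps = 50/13 + (2/13)·(1738/9) = 302/9.
Buyers' price falls by p* − pb = 724/27 − 185/9 = 169/27; sellers' price rises by ps − p* = 302/9 − 724/27 = 182/27.
So producers capture (182/27)/13 = 14/27 of each unit of subsidy.

Producer share = 14/27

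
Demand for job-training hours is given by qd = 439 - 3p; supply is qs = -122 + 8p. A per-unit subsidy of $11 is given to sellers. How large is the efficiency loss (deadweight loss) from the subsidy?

Deadweight loss = $132

Pre-subsidy: 439 - 3p = -122 + 8p gives p* = 51, q* = 286.
With the subsidy, sellers receive ps = pb + 11 for each unit, where pb is the price buyers pay.
Supply in terms of pb becomes qs = -122 + 8(pb + 11) = -34 + 8pb. Setting this equal to demand: 439 - 3pb = -34 + 8pb, so pb = 43.
Sellers receive ps = 43 + 11 = 54; q' = 439 − 3·43 = 310.
The subsidy expands output by 310 − 286 = 24 past the efficient level; on those units the gap between marginal cost and willingness to pay runs from 0 up to 11.
DWL = ½ × 11 × 24 = 132.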